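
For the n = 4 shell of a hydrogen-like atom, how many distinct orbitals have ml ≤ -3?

1

With n = 4 the allowed l are 0, 1, …, 3.
Contributions: l=3 → 1.
Total orbitals: 1.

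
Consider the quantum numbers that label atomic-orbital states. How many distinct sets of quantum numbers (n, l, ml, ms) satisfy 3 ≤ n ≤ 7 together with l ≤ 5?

Count contributing orbitals for each principal shell:
n=3 → 9; n=4 → 16; n=5 → 25; n=6 → 36; n=7 → 36.
Orbitals: 9 + 16 + 25 + 36 + 36 = 122. Including both spin states (ms = ±1/2) gives 2 × 122 = 244 states.

244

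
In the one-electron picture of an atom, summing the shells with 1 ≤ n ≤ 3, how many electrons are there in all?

Shell n has n² orbitals: 1²=1 + 2²=4 + 3²=9 = 14 orbitals.
Two spin states per orbital: 2 × 14 = 28 electrons.

28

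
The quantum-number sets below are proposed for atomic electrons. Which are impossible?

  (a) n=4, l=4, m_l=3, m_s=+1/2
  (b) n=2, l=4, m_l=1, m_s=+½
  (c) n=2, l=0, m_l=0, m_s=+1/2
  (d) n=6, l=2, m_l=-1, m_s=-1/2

(a) and (b)

(a) has l = 4 ≥ n = 4, violating 0 ≤ l ≤ n−1.
(b) has l = 4 ≥ n = 2, violating 0 ≤ l ≤ n−1.
The remaining sets (c), (d) satisfy all four rules.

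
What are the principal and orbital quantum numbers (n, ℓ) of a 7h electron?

n = 7, ℓ = 5

The leading integer gives n = 7; the letter 'h' means ℓ = 5.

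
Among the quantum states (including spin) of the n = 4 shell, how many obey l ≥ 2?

The n = 4 shell has l = 0 through 3; check each.
Per l-value: l=2 → 5; l=3 → 7.
Orbitals: 5 + 7 = 12. Each orbital carries two spin states, so 12 × 2 = 24 states.

24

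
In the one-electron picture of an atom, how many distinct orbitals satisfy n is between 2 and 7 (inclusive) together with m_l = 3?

10

Treat each shell separately and count matching orbitals:
n=4 → 1; n=5 → 2; n=6 → 3; n=7 → 4.
Total orbitals: 1 + 2 + 3 + 4 = 10.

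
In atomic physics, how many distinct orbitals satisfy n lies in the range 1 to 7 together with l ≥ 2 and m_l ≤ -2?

Count contributing orbitals for each principal shell:
n=3 → 1; n=4 → 3; n=5 → 6; n=6 → 10; n=7 → 15.
Total orbitals: 1 + 3 + 6 + 10 + 15 = 35.

35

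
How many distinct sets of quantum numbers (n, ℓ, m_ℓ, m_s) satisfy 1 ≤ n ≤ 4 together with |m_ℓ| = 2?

Count contributing orbitals for each principal shell:
n=3 → 2; n=4 → 4.
Orbitals: 2 + 4 = 6. Including both spin states (m_s = ±1/2) gives 2 × 6 = 12 states.

12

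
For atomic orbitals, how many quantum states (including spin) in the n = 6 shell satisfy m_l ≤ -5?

Go through l = 0, …, 5 (the values permitted for n = 6).
Orbitals with m_l ≤ -5, by l: l=5 → 1.
Orbitals: 1. Each orbital carries two spin states, so 1 × 2 = 2 states.

2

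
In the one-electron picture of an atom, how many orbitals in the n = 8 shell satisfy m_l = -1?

The n = 8 shell has l = 0 through 7; check each.
Contributions: l=1 → 1; l=2 → 1; l=3 → 1; l=4 → 1; l=5 → 1; l=6 → 1; l=7 → 1.
Total orbitals: 1 + 1 + 1 + 1 + 1 + 1 + 1 = 7.

7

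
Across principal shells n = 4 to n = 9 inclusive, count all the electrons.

Shell n has n² orbitals: 4²=16 + 5²=25 + 6²=36 + 7²=49 + 8²=64 + 9²=81 = 271 orbitals.
Two spin states per orbital: 2 × 271 = 542 electrons.

542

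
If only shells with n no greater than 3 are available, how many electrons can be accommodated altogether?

Total orbitals = 1² + 2² + 3² = 14. Doubling for spin gives 28 electrons.

28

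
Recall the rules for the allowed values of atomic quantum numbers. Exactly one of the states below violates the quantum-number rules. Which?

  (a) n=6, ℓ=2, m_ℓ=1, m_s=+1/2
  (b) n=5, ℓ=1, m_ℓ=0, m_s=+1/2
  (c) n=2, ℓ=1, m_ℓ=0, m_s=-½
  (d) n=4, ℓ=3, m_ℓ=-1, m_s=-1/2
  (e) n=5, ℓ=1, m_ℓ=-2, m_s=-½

(e) has |m_ℓ| = 2 > ℓ = 1, violating −ℓ ≤ m_ℓ ≤ ℓ.
The remaining sets (a), (b), (c), (d) satisfy all four rules.

(e)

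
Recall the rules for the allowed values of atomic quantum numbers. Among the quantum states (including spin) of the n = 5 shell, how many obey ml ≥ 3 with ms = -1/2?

Go through l = 0, …, 4 (the values permitted for n = 5).
Contributions: l=3 → 1; l=4 → 2.
Orbitals: 1 + 2 = 3. With ms fixed to a single value there is one state per orbital, giving 3 states.

3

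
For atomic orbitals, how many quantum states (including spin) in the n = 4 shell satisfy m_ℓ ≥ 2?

For n = 4, ℓ ranges over 0 … 3.
Orbitals with m_ℓ ≥ 2, by ℓ: ℓ=2 → 1; ℓ=3 → 2.
Orbitals: 1 + 2 = 3. Each orbital carries two spin states, so 3 × 2 = 6 states.

6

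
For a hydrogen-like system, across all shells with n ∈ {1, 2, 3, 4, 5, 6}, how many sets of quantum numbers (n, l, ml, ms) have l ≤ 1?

42

For each n in the range, tally the orbitals obeying l ≤ 1:
n=1 → 1; n=2 → 4; n=3 → 4; n=4 → 4; n=5 → 4; n=6 → 4.
Orbitals: 1 + 4 + 4 + 4 + 4 + 4 = 21. Including both spin states (ms = ±1/2) gives 2 × 21 = 42 states.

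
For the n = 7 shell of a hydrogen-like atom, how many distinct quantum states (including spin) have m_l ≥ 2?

30

For n = 7, l ranges over 0 … 6.
The (l, m_l) pairs meeting m_l ≥ 2 give: l=2 → 1; l=3 → 2; l=4 → 3; l=5 → 4; l=6 → 5.
Orbitals: 1 + 2 + 3 + 4 + 5 = 15. Each orbital carries two spin states, so 15 × 2 = 30 states.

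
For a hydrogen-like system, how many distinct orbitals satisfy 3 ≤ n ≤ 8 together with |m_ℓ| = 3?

Work shell by shell — for each n, count the (ℓ, m_ℓ) pairs that satisfy |m_ℓ| = 3:
n=4 → 2; n=5 → 4; n=6 → 6; n=7 → 8; n=8 → 10.
Total orbitals: 2 + 4 + 6 + 8 + 10 = 30.

30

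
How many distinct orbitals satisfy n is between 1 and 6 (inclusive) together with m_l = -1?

Work shell by shell — for each n, count the (l, m_l) pairs that satisfy m_l = -1:
n=2 → 1; n=3 → 2; n=4 → 3; n=5 → 4; n=6 → 5.
Total orbitals: 1 + 2 + 3 + 4 + 5 = 15.

15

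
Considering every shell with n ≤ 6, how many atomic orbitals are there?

91

Total orbitals = 1² + 2² + 3² + 4² + 5² + 6² = 91.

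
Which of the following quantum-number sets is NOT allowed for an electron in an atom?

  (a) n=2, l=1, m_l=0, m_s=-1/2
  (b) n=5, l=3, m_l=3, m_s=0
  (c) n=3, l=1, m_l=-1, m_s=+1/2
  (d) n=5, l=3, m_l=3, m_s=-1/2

(b)

(b) has m_s = 0, but an electron's spin must be ±1/2.
The remaining sets (a), (c), (d) satisfy all four rules.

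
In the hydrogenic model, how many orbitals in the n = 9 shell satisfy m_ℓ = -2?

7

Orbitals with m_ℓ = -2, by ℓ: ℓ=2 → 1; ℓ=3 → 1; ℓ=4 → 1; ℓ=5 → 1; ℓ=6 → 1; ℓ=7 → 1; ℓ=8 → 1.
Total orbitals: 1 + 1 + 1 + 1 + 1 + 1 + 1 = 7.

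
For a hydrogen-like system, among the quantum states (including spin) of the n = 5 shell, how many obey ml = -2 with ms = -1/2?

The n = 5 shell has l = 0 through 4; check each.
The (l, ml) pairs meeting ml = -2 give: l=2 → 1; l=3 → 1; l=4 → 1.
Orbitals: 1 + 1 + 1 = 3. With ms fixed to a single value there is one state per orbital, giving 3 states.

3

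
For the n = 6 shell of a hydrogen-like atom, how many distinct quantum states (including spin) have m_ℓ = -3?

6

Go through ℓ = 0, …, 5 (the values permitted for n = 6).
The (ℓ, m_ℓ) pairs meeting m_ℓ = -3 give: ℓ=3 → 1; ℓ=4 → 1; ℓ=5 → 1.
Orbitals: 1 + 1 + 1 = 3. Each orbital carries two spin states, so 3 × 2 = 6 states.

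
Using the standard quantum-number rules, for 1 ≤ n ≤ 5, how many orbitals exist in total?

55

Total orbitals = 1² + 2² + 3² + 4² + 5² = 55.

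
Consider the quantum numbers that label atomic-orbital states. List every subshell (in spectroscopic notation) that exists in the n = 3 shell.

For n = 3, l runs from 0 to 2. In spectroscopic notation l = 0,1,2,… ↔ s,p,d,f,g,h,i, so the subshells are 3s, 3p, 3d.

3s, 3p, 3d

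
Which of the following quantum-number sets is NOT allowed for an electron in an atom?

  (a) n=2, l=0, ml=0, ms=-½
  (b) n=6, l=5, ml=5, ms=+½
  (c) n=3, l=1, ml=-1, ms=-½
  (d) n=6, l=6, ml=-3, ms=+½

(d)

(d) has l = 6 ≥ n = 6, violating 0 ≤ l ≤ n−1.
The remaining sets (a), (b), (c) satisfy all four rules.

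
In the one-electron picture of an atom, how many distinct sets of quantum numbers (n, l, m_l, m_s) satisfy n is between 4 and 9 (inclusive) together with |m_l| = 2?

108

Count contributing orbitals for each principal shell:
n=4 → 4; n=5 → 6; n=6 → 8; n=7 → 10; n=8 → 12; n=9 → 14.
Orbitals: 4 + 6 + 8 + 10 + 12 + 14 = 54. Including both spin states (m_s = ±1/2) gives 2 × 54 = 108 states.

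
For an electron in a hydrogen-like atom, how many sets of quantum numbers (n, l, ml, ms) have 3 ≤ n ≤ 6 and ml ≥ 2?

Per-shell orbital counts meeting the constraint:
n=3 → 1; n=4 → 3; n=5 → 6; n=6 → 10.
Orbitals: 1 + 3 + 6 + 10 = 20. Including both spin states (ms = ±1/2) gives 2 × 20 = 40 states.

40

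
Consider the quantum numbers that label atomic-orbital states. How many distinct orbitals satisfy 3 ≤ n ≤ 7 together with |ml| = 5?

6

For each n in the range, tally the orbitals obeying |ml| = 5:
n=6 → 2; n=7 → 4.
Total orbitals: 2 + 4 = 6.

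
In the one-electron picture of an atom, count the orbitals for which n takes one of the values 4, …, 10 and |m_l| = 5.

30

Per-shell orbital counts meeting the constraint:
n=6 → 2; n=7 → 4; n=8 → 6; n=9 → 8; n=10 → 10.
Total orbitals: 2 + 4 + 6 + 8 + 10 = 30.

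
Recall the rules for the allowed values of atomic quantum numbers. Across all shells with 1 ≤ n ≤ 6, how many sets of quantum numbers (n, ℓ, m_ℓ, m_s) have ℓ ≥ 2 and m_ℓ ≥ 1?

60

Count contributing orbitals for each principal shell:
n=3 → 2; n=4 → 5; n=5 → 9; n=6 → 14.
Orbitals: 2 + 5 + 9 + 14 = 30. Including both spin states (m_s = ±1/2) gives 2 × 30 = 60 states.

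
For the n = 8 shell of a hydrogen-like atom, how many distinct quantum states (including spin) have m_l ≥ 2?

42

For n = 8, l ranges over 0 … 7.
Contributions: l=2 → 1; l=3 → 2; l=4 → 3; l=5 → 4; l=6 → 5; l=7 → 6.
Orbitals: 1 + 2 + 3 + 4 + 5 + 6 = 21. Each orbital carries two spin states, so 21 × 2 = 42 states.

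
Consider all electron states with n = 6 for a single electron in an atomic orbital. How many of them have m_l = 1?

Go through l = 0, …, 5 (the values permitted for n = 6).
Contributions: l=1 → 1; l=2 → 1; l=3 → 1; l=4 → 1; l=5 → 1.
Orbitals: 1 + 1 + 1 + 1 + 1 = 5. Each orbital carries two spin states, so 5 × 2 = 10 states.

10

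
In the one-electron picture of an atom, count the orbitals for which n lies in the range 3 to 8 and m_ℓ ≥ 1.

For each n in the range, tally the orbitals obeying m_ℓ ≥ 1:
n=3 → 3; n=4 → 6; n=5 → 10; n=6 → 15; n=7 → 21; n=8 → 28.
Total orbitals: 3 + 6 + 10 + 15 + 21 + 28 = 83.

83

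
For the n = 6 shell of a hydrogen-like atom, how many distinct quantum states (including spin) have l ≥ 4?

Per l-value: l=4 → 9; l=5 → 11.
Orbitals: 9 + 11 = 20. Each orbital carries two spin states, so 20 × 2 = 40 states.

40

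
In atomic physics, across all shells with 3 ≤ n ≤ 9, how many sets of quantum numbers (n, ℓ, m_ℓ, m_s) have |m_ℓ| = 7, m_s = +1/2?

6

Per-shell orbital counts meeting the constraint:
n=8 → 2; n=9 → 4.
Orbitals: 2 + 4 = 6. With m_s fixed to +1/2 there is one state per orbital, so 6 states.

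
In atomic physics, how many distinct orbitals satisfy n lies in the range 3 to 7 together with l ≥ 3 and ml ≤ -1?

40

Work shell by shell — for each n, count the (l, ml) pairs that satisfy l ≥ 3 and ml ≤ -1:
n=4 → 3; n=5 → 7; n=6 → 12; n=7 → 18.
Total orbitals: 3 + 7 + 12 + 18 = 40.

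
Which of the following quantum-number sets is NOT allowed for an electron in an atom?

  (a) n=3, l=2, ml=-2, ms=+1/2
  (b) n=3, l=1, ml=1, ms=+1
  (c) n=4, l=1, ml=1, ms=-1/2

(b)

(b) has ms = +1, but an electron's spin must be ±1/2.
The remaining sets (a), (c) satisfy all four rules.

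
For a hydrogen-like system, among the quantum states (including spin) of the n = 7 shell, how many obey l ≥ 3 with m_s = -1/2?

40

The n = 7 shell has l = 0 through 6; check each.
The (l, m_l) pairs meeting l ≥ 3 give: l=3 → 7; l=4 → 9; l=5 → 11; l=6 → 13.
Orbitals: 7 + 9 + 11 + 13 = 40. With m_s fixed to a single value there is one state per orbital, giving 40 states.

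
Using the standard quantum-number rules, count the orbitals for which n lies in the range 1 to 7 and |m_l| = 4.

For each n in the range, tally the orbitals obeying |m_l| = 4:
n=5 → 2; n=6 → 4; n=7 → 6.
Total orbitals: 2 + 4 + 6 = 12.

12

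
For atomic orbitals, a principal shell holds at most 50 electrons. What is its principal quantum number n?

2n² = 50 ⇒ n² = 25 ⇒ n = 5.

n = 5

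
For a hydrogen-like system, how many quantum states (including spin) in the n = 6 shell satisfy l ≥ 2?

With n = 6 the allowed l are 0, 1, …, 5.
Per l-value: l=2 → 5; l=3 → 7; l=4 → 9; l=5 → 11.
Orbitals: 5 + 7 + 9 + 11 = 32. Each orbital carries two spin states, so 32 × 2 = 64 states.

64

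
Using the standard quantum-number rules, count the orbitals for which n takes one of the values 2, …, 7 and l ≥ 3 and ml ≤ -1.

40

Work shell by shell — for each n, count the (l, ml) pairs that satisfy l ≥ 3 and ml ≤ -1:
n=4 → 3; n=5 → 7; n=6 → 12; n=7 → 18.
Total orbitals: 3 + 7 + 12 + 18 = 40.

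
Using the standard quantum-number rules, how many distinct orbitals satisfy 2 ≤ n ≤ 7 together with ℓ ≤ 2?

Work shell by shell — for each n, count the (ℓ, m_ℓ) pairs that satisfy ℓ ≤ 2:
n=2 → 4; n=3 → 9; n=4 → 9; n=5 → 9; n=6 → 9; n=7 → 9.
Total orbitals: 4 + 9 + 9 + 9 + 9 + 9 = 49.

49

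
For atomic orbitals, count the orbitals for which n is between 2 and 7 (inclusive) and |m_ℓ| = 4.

12

Per-shell orbital counts meeting the constraint:
n=5 → 2; n=6 → 4; n=7 → 6.
Total orbitals: 2 + 4 + 6 = 12.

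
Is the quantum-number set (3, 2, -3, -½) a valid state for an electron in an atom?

Invalid

The magnetic quantum number must satisfy −l ≤ m_l ≤ l. With l = 2, m_l can only be -2, -1, 0, 1, 2, so m_l = -3 is forbidden.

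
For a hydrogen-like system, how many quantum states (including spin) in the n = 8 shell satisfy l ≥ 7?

30

The n = 8 shell has l = 0 through 7; check each.
The (l, ml) pairs meeting l ≥ 7 give: l=7 → 15.
Orbitals: 15. Each orbital carries two spin states, so 15 × 2 = 30 states.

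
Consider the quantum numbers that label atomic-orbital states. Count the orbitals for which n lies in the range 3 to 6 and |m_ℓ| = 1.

Treat each shell separately and count matching orbitals:
n=3 → 4; n=4 → 6; n=5 → 8; n=6 → 10.
Total orbitals: 4 + 6 + 8 + 10 = 28.

28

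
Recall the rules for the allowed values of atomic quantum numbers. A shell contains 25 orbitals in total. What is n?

n = 5

n² = 25 ⇒ n = 5.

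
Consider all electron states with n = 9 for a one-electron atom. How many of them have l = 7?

30

Orbitals with l = 7, by l: l=7 → 15.
Orbitals: 15. Each orbital carries two spin states, so 15 × 2 = 30 states.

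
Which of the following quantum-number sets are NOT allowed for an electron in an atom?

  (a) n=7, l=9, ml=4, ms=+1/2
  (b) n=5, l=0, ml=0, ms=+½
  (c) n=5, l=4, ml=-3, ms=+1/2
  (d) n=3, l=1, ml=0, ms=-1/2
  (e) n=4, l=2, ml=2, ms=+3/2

(a) and (e)

(a) has l = 9 ≥ n = 7, violating 0 ≤ l ≤ n−1.
(e) has ms = +3/2, but an electron's spin must be ±1/2.
The remaining sets (b), (c), (d) satisfy all four rules.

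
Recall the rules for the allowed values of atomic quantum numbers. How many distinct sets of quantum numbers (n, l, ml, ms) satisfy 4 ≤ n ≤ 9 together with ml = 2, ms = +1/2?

Go shell by shell, enumerating (l, ml) with ml = 2:
n=4 → 2; n=5 → 3; n=6 → 4; n=7 → 5; n=8 → 6; n=9 → 7.
Orbitals: 2 + 3 + 4 + 5 + 6 + 7 = 27. With ms fixed to +1/2 there is one state per orbital, so 27 states.

27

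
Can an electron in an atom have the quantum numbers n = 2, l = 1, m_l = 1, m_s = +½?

n = 2 is a positive integer. l = 1 satisfies 0 ≤ l ≤ n−1 = 1. m_l = 1 lies in the range −l … +l (here −1 … 1). m_s = +1/2 is one of ±1/2.
All four constraints are satisfied.

Valid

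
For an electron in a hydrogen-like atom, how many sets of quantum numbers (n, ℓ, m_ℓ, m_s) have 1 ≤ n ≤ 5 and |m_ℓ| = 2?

24

Per-shell orbital counts meeting the constraint:
n=3 → 2; n=4 → 4; n=5 → 6.
Orbitals: 2 + 4 + 6 = 12. Including both spin states (m_s = ±1/2) gives 2 × 12 = 24 states.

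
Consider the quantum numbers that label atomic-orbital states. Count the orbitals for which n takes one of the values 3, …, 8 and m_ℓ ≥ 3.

35

Go shell by shell, enumerating (ℓ, m_ℓ) with m_ℓ ≥ 3:
n=4 → 1; n=5 → 3; n=6 → 6; n=7 → 10; n=8 → 15.
Total orbitals: 1 + 3 + 6 + 10 + 15 = 35.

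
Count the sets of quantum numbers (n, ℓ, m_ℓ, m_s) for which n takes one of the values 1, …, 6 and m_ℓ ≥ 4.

8

Go shell by shell, enumerating (ℓ, m_ℓ) with m_ℓ ≥ 4:
n=5 → 1; n=6 → 3.
Orbitals: 1 + 3 = 4. Including both spin states (m_s = ±1/2) gives 2 × 4 = 8 states.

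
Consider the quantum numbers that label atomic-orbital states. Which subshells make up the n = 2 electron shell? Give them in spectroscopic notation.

For n = 2, l runs from 0 to 1. In spectroscopic notation l = 0,1,2,… ↔ s,p,d,f,g,h,i, so the subshells are 2s, 2p.

2s, 2p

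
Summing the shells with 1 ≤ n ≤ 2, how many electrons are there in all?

10

Shell n has n² orbitals: 1²=1 + 2²=4 = 5 orbitals.
Two spin states per orbital: 2 × 5 = 10 electrons.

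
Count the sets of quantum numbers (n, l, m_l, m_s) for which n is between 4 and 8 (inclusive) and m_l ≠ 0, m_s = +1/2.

Count contributing orbitals for each principal shell:
n=4 → 12; n=5 → 20; n=6 → 30; n=7 → 42; n=8 → 56.
Orbitals: 12 + 20 + 30 + 42 + 56 = 160. With m_s fixed to +1/2 there is one state per orbital, so 160 states.

160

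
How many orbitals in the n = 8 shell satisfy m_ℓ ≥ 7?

1

Contributions: ℓ=7 → 1.
Total orbitals: 1.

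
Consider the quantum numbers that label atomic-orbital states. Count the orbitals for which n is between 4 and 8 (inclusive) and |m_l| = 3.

30

For each n in the range, tally the orbitals obeying |m_l| = 3:
n=4 → 2; n=5 → 4; n=6 → 6; n=7 → 8; n=8 → 10.
Total orbitals: 2 + 4 + 6 + 8 + 10 = 30.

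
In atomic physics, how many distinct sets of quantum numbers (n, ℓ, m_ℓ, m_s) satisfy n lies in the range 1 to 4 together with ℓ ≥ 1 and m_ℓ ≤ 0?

Per-shell orbital counts meeting the constraint:
n=2 → 2; n=3 → 5; n=4 → 9.
Orbitals: 2 + 5 + 9 = 16. Including both spin states (m_s = ±1/2) gives 2 × 16 = 32 states.

32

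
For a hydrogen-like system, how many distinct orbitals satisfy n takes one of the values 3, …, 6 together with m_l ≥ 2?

Count contributing orbitals for each principal shell:
n=3 → 1; n=4 → 3; n=5 → 6; n=6 → 10.
Total orbitals: 1 + 3 + 6 + 10 = 20.

20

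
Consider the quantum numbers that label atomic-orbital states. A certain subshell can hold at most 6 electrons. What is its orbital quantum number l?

2(2l+1) = 6 ⇒ 2l+1 = 3 ⇒ l = 1.

l = 1 (p)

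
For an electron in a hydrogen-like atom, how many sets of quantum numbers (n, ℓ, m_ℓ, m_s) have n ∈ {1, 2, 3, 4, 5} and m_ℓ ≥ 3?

Go shell by shell, enumerating (ℓ, m_ℓ) with m_ℓ ≥ 3:
n=4 → 1; n=5 → 3.
Orbitals: 1 + 3 = 4. Including both spin states (m_s = ±1/2) gives 2 × 4 = 8 states.

8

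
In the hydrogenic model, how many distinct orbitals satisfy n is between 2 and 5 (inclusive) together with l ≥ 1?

For each n in the range, tally the orbitals obeying l ≥ 1:
n=2 → 3; n=3 → 8; n=4 → 15; n=5 → 24.
Total orbitals: 3 + 8 + 15 + 24 = 50.

50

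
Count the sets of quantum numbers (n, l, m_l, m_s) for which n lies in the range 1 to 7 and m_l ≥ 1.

Go shell by shell, enumerating (l, m_l) with m_l ≥ 1:
n=2 → 1; n=3 → 3; n=4 → 6; n=5 → 10; n=6 → 15; n=7 → 21.
Orbitals: 1 + 3 + 6 + 10 + 15 + 21 = 56. Including both spin states (m_s = ±1/2) gives 2 × 56 = 112 states.

112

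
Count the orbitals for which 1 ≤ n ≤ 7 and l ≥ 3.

Count contributing orbitals for each principal shell:
n=4 → 7; n=5 → 16; n=6 → 27; n=7 → 40.
Total orbitals: 7 + 16 + 27 + 40 = 90.

90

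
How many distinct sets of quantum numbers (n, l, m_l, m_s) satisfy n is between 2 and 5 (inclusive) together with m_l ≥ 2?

Work shell by shell — for each n, count the (l, m_l) pairs that satisfy m_l ≥ 2:
n=3 → 1; n=4 → 3; n=5 → 6.
Orbitals: 1 + 3 + 6 = 10. Including both spin states (m_s = ±1/2) gives 2 × 10 = 20 states.

20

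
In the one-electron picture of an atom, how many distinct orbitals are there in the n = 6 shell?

The n = 6 shell contains n² = 6² = 36 orbitals.

36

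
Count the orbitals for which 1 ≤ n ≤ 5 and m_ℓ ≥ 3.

4

Per-shell orbital counts meeting the constraint:
n=4 → 1; n=5 → 3.
Total orbitals: 1 + 3 = 4.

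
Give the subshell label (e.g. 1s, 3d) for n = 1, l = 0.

l = 0 corresponds to the letter 's', so the subshell is 1s.

1s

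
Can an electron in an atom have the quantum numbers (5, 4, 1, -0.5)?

Valid

n = 5 is a positive integer. ℓ = 4 satisfies 0 ≤ ℓ ≤ n−1 = 4. m_ℓ = 1 lies in the range −ℓ … +ℓ (here −4 … 4). m_s = -1/2 is one of ±1/2.
All four constraints are satisfied.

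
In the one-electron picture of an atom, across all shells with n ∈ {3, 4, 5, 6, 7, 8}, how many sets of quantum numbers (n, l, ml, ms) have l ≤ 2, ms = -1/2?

Treat each shell separately and count matching orbitals:
n=3 → 9; n=4 → 9; n=5 → 9; n=6 → 9; n=7 → 9; n=8 → 9.
Orbitals: 9 + 9 + 9 + 9 + 9 + 9 = 54. With ms fixed to -1/2 there is one state per orbital, so 54 states.

54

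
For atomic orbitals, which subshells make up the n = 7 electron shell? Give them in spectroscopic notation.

For n = 7, l runs from 0 to 6. In spectroscopic notation l = 0,1,2,… ↔ s,p,d,f,g,h,i, so the subshells are 7s, 7p, 7d, 7f, 7g, 7h, 7i.

7s, 7p, 7d, 7f, 7g, 7h, 7i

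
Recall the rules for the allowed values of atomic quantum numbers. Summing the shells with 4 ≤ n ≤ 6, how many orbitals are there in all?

77

Shell n has n² orbitals: 4²=16 + 5²=25 + 6²=36 = 77 orbitals.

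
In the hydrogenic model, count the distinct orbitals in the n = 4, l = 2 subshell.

A subshell has 2l+1 orbitals; with l = 2, that's 5.

5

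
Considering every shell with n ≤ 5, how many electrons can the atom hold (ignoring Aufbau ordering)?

110

Total orbitals = 1² + 2² + 3² + 4² + 5² = 55. Doubling for spin gives 110 electrons.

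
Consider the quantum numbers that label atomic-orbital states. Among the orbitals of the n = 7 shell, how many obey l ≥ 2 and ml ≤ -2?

15

Contributions: l=2 → 1; l=3 → 2; l=4 → 3; l=5 → 4; l=6 → 5.
Total orbitals: 1 + 2 + 3 + 4 + 5 = 15.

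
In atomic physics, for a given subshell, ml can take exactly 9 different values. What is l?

ml ranges over 2l+1 integers, so 2l+1 = 9 ⇒ l = 4.

l = 4 (g)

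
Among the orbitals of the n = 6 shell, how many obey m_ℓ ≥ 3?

Go through ℓ = 0, …, 5 (the values permitted for n = 6).
Contributions: ℓ=3 → 1; ℓ=4 → 2; ℓ=5 → 3.
Total orbitals: 1 + 2 + 3 = 6.

6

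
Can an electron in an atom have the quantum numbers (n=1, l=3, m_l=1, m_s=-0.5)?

The orbital quantum number must satisfy 0 ≤ l ≤ n−1. With n = 1 the allowed l values are 0, so l = 3 is out of range.

Not allowed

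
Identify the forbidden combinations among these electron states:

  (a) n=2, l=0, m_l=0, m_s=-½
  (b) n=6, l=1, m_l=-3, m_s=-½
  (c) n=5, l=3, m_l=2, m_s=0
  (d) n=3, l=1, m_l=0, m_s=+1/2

(b) has |m_l| = 3 > l = 1, violating −l ≤ m_l ≤ l.
(c) has m_s = 0, but an electron's spin must be ±1/2.
The remaining sets (a), (d) satisfy all four rules.

(b) and (c)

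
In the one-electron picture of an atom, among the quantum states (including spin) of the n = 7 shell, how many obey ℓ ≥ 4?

66

With n = 7 the allowed ℓ are 0, 1, …, 6.
The (ℓ, m_ℓ) pairs meeting ℓ ≥ 4 give: ℓ=4 → 9; ℓ=5 → 11; ℓ=6 → 13.
Orbitals: 9 + 11 + 13 = 33. Each orbital carries two spin states, so 33 × 2 = 66 states.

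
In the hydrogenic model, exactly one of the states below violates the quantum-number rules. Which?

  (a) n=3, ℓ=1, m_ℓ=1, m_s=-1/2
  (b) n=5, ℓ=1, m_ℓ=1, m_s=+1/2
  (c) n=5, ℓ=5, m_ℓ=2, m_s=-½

(c) has ℓ = 5 ≥ n = 5, violating 0 ≤ ℓ ≤ n−1.
The remaining sets (a), (b) satisfy all four rules.

(c)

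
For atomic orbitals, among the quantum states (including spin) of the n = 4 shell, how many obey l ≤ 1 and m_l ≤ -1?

2

The (l, m_l) pairs meeting l ≤ 1 and m_l ≤ -1 give: l=1 → 1.
Orbitals: 1. Each orbital carries two spin states, so 1 × 2 = 2 states.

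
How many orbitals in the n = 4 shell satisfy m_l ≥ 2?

Contributions: l=2 → 1; l=3 → 2.
Total orbitals: 1 + 2 = 3.

3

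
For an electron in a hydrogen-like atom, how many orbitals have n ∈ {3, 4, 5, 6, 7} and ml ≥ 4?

Per-shell orbital counts meeting the constraint:
n=5 → 1; n=6 → 3; n=7 → 6.
Total orbitals: 1 + 3 + 6 = 10.

10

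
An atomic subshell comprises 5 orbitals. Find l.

2l+1 = 5 gives l = 2.

l = 2 (d)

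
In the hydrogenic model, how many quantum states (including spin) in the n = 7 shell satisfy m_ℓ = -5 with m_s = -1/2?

With n = 7 the allowed ℓ are 0, 1, …, 6.
The (ℓ, m_ℓ) pairs meeting m_ℓ = -5 give: ℓ=5 → 1; ℓ=6 → 1.
Orbitals: 1 + 1 = 2. With m_s fixed to a single value there is one state per orbital, giving 2 states.

2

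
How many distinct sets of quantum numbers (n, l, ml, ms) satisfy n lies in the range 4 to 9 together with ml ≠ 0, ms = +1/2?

Go shell by shell, enumerating (l, ml) with ml ≠ 0:
n=4 → 12; n=5 → 20; n=6 → 30; n=7 → 42; n=8 → 56; n=9 → 72.
Orbitals: 12 + 20 + 30 + 42 + 56 + 72 = 232. With ms fixed to +1/2 there is one state per orbital, so 232 states.

232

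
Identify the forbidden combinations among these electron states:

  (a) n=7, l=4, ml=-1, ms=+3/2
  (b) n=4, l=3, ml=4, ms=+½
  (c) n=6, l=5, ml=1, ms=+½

(a) has ms = +3/2, but an electron's spin must be ±1/2.
(b) has |ml| = 4 > l = 3, violating −l ≤ ml ≤ l.
The remaining set (c) satisfies all four rules.

(a) and (b)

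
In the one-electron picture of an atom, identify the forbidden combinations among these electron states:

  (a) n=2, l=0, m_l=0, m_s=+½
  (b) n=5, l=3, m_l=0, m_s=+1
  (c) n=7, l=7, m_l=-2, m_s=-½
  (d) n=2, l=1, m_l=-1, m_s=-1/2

(b) has m_s = +1, but an electron's spin must be ±1/2.
(c) has l = 7 ≥ n = 7, violating 0 ≤ l ≤ n−1.
The remaining sets (a), (d) satisfy all four rules.

(b) and (c)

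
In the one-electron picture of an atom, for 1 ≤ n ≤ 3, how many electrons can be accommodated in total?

Total orbitals = 1² + 2² + 3² = 14. Doubling for spin gives 28 electrons.

28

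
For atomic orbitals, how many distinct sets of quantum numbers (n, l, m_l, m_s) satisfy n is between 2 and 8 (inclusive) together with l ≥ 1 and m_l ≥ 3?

70

Work shell by shell — for each n, count the (l, m_l) pairs that satisfy l ≥ 1 and m_l ≥ 3:
n=4 → 1; n=5 → 3; n=6 → 6; n=7 → 10; n=8 → 15.
Orbitals: 1 + 3 + 6 + 10 + 15 = 35. Including both spin states (m_s = ±1/2) gives 2 × 35 = 70 states.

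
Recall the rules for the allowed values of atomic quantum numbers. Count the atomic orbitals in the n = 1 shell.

The n = 1 shell contains n² = 1² = 1 orbital.

1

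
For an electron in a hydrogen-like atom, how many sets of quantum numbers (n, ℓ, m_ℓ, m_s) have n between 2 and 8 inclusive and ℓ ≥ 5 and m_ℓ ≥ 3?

Per-shell orbital counts meeting the constraint:
n=6 → 3; n=7 → 7; n=8 → 12.
Orbitals: 3 + 7 + 12 = 22. Including both spin states (m_s = ±1/2) gives 2 × 22 = 44 states.

44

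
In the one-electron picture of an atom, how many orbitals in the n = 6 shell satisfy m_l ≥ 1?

For n = 6, l ranges over 0 … 5.
Orbitals with m_l ≥ 1, by l: l=1 → 1; l=2 → 2; l=3 → 3; l=4 → 4; l=5 → 5.
Total orbitals: 1 + 2 + 3 + 4 + 5 = 15.

15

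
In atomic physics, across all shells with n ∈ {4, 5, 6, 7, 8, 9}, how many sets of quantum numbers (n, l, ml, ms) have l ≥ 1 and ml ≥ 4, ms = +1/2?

35

Count contributing orbitals for each principal shell:
n=5 → 1; n=6 → 3; n=7 → 6; n=8 → 10; n=9 → 15.
Orbitals: 1 + 3 + 6 + 10 + 15 = 35. With ms fixed to +1/2 there is one state per orbital, so 35 states.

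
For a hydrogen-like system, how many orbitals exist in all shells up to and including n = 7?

140

Total orbitals = 1² + 2² + 3² + 4² + 5² + 6² + 7² = 140.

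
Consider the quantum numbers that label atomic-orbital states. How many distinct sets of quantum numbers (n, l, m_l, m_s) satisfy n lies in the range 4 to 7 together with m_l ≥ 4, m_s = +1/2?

10

Work shell by shell — for each n, count the (l, m_l) pairs that satisfy m_l ≥ 4:
n=5 → 1; n=6 → 3; n=7 → 6.
Orbitals: 1 + 3 + 6 = 10. With m_s fixed to +1/2 there is one state per orbital, so 10 states.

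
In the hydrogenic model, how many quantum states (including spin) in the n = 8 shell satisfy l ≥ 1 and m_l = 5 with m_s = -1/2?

For n = 8, l ranges over 0 … 7.
Per l-value: l=5 → 1; l=6 → 1; l=7 → 1.
Orbitals: 1 + 1 + 1 = 3. With m_s fixed to a single value there is one state per orbital, giving 3 states.

3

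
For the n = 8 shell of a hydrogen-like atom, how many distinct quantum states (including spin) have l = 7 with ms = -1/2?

Go through l = 0, …, 7 (the values permitted for n = 8).
Orbitals with l = 7, by l: l=7 → 15.
Orbitals: 15. With ms fixed to a single value there is one state per orbital, giving 15 states.

15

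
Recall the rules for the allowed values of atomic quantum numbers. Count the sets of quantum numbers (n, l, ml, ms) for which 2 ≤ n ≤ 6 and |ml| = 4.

For each n in the range, tally the orbitals obeying |ml| = 4:
n=5 → 2; n=6 → 4.
Orbitals: 2 + 4 = 6. Including both spin states (ms = ±1/2) gives 2 × 6 = 12 states.

12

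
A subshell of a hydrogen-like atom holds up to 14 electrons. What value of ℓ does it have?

ℓ = 3 (f)

2(2ℓ+1) = 14 ⇒ 2ℓ+1 = 7 ⇒ ℓ = 3.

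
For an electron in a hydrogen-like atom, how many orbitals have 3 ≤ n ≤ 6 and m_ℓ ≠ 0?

68

Treat each shell separately and count matching orbitals:
n=3 → 6; n=4 → 12; n=5 → 20; n=6 → 30.
Total orbitals: 6 + 12 + 20 + 30 = 68.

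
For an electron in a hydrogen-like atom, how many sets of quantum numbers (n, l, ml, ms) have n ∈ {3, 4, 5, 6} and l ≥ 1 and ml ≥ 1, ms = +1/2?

Per-shell orbital counts meeting the constraint:
n=3 → 3; n=4 → 6; n=5 → 10; n=6 → 15.
Orbitals: 3 + 6 + 10 + 15 = 34. With ms fixed to +1/2 there is one state per orbital, so 34 states.

34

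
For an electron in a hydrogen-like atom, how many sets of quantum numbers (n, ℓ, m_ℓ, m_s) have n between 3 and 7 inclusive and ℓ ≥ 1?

260

Count contributing orbitals for each principal shell:
n=3 → 8; n=4 → 15; n=5 → 24; n=6 → 35; n=7 → 48.
Orbitals: 8 + 15 + 24 + 35 + 48 = 130. Including both spin states (m_s = ±1/2) gives 2 × 130 = 260 states.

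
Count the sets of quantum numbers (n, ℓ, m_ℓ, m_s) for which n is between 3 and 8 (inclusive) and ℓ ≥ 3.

For each n in the range, tally the orbitals obeying ℓ ≥ 3:
n=4 → 7; n=5 → 16; n=6 → 27; n=7 → 40; n=8 → 55.
Orbitals: 7 + 16 + 27 + 40 + 55 = 145. Including both spin states (m_s = ±1/2) gives 2 × 145 = 290 states.

290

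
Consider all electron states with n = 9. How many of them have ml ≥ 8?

The n = 9 shell has l = 0 through 8; check each.
Contributions: l=8 → 1.
Orbitals: 1. Each orbital carries two spin states, so 1 × 2 = 2 states.

2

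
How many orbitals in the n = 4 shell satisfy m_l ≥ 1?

For n = 4, l ranges over 0 … 3.
Orbitals with m_l ≥ 1, by l: l=1 → 1; l=2 → 2; l=3 → 3.
Total orbitals: 1 + 2 + 3 = 6.

6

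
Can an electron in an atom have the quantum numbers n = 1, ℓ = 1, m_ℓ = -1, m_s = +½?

The orbital quantum number must satisfy 0 ≤ ℓ ≤ n−1. With n = 1 the allowed ℓ values are 0, so ℓ = 1 is out of range.

Not allowed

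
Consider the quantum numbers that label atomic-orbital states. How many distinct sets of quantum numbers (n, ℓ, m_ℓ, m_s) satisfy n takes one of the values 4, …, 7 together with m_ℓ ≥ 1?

104

Work shell by shell — for each n, count the (ℓ, m_ℓ) pairs that satisfy m_ℓ ≥ 1:
n=4 → 6; n=5 → 10; n=6 → 15; n=7 → 21.
Orbitals: 6 + 10 + 15 + 21 = 52. Including both spin states (m_s = ±1/2) gives 2 × 52 = 104 states.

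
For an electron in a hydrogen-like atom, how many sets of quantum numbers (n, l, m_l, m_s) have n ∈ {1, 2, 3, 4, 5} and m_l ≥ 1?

40

For each n in the range, tally the orbitals obeying m_l ≥ 1:
n=2 → 1; n=3 → 3; n=4 → 6; n=5 → 10.
Orbitals: 1 + 3 + 6 + 10 = 20. Including both spin states (m_s = ±1/2) gives 2 × 20 = 40 states.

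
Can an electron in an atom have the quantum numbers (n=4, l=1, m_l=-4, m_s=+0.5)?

No

The magnetic quantum number must satisfy −l ≤ m_l ≤ l. With l = 1, m_l can only be -1, 0, 1, so m_l = -4 is forbidden.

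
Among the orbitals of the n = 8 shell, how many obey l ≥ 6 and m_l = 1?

2

Per l-value: l=6 → 1; l=7 → 1.
Total orbitals: 1 + 1 = 2.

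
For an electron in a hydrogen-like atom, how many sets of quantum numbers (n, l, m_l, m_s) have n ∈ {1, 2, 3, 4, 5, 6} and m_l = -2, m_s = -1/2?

10

Treat each shell separately and count matching orbitals:
n=3 → 1; n=4 → 2; n=5 → 3; n=6 → 4.
Orbitals: 1 + 2 + 3 + 4 = 10. With m_s fixed to -1/2 there is one state per orbital, so 10 states.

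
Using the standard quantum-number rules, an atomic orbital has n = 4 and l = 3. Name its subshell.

4f

l = 3 corresponds to the letter 'f', so the subshell is 4f.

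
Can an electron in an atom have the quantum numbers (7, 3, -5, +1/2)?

The magnetic quantum number must satisfy −l ≤ m_l ≤ l. With l = 3, m_l can only be -3, -2, -1, 0, 1, 2, 3, so m_l = -5 is forbidden.

No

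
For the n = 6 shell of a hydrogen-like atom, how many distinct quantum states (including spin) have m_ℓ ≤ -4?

6

Go through ℓ = 0, …, 5 (the values permitted for n = 6).
Per ℓ-value: ℓ=4 → 1; ℓ=5 → 2.
Orbitals: 1 + 2 = 3. Each orbital carries two spin states, so 3 × 2 = 6 states.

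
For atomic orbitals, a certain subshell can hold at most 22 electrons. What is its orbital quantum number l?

l = 5

2(2l+1) = 22 ⇒ 2l+1 = 11 ⇒ l = 5.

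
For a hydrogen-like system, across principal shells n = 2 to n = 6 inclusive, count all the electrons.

180

Shell n has n² orbitals: 2²=4 + 3²=9 + 4²=16 + 5²=25 + 6²=36 = 90 orbitals.
Two spin states per orbital: 2 × 90 = 180 electrons.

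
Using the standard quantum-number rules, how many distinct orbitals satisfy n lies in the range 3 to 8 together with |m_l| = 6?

6

Work shell by shell — for each n, count the (l, m_l) pairs that satisfy |m_l| = 6:
n=7 → 2; n=8 → 4.
Total orbitals: 2 + 4 = 6.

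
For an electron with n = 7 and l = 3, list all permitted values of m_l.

-3, -2, -1, 0, 1, 2, 3

m_l takes every integer from −l to +l. With l = 3 that gives the 7 values -3, -2, -1, 0, 1, 2, 3.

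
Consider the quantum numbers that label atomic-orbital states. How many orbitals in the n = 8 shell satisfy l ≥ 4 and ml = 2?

4

Go through l = 0, …, 7 (the values permitted for n = 8).
The (l, ml) pairs meeting l ≥ 4 and ml = 2 give: l=4 → 1; l=5 → 1; l=6 → 1; l=7 → 1.
Total orbitals: 1 + 1 + 1 + 1 = 4.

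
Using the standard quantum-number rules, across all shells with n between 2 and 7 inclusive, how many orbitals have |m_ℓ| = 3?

Count contributing orbitals for each principal shell:
n=4 → 2; n=5 → 4; n=6 → 6; n=7 → 8.
Total orbitals: 2 + 4 + 6 + 8 = 20.

20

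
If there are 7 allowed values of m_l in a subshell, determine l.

l = 3 (f)

m_l ranges over 2l+1 integers, so 2l+1 = 7 ⇒ l = 3.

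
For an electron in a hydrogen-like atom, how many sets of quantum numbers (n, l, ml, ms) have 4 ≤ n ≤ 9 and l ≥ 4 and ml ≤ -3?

Work shell by shell — for each n, count the (l, ml) pairs that satisfy l ≥ 4 and ml ≤ -3:
n=5 → 2; n=6 → 5; n=7 → 9; n=8 → 14; n=9 → 20.
Orbitals: 2 + 5 + 9 + 14 + 20 = 50. Including both spin states (ms = ±1/2) gives 2 × 50 = 100 states.

100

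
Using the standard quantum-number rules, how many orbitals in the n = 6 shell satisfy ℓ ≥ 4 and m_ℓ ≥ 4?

The (ℓ, m_ℓ) pairs meeting ℓ ≥ 4 and m_ℓ ≥ 4 give: ℓ=4 → 1; ℓ=5 → 2.
Total orbitals: 1 + 2 = 3.

3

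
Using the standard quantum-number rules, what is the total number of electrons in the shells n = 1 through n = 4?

Shell n has n² orbitals: 1²=1 + 2²=4 + 3²=9 + 4²=16 = 30 orbitals.
Two spin states per orbital: 2 × 30 = 60 electrons.

60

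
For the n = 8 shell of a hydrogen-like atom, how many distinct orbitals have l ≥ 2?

With n = 8 the allowed l are 0, 1, …, 7.
The (l, ml) pairs meeting l ≥ 2 give: l=2 → 5; l=3 → 7; l=4 → 9; l=5 → 11; l=6 → 13; l=7 → 15.
Total orbitals: 5 + 7 + 9 + 11 + 13 + 15 = 60.

60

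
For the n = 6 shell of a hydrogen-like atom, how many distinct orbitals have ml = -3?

The n = 6 shell has l = 0 through 5; check each.
Orbitals with ml = -3, by l: l=3 → 1; l=4 → 1; l=5 → 1.
Total orbitals: 1 + 1 + 1 = 3.

3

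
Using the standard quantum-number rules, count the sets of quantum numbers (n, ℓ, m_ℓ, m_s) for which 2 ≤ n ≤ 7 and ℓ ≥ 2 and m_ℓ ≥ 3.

For each n in the range, tally the orbitals obeying ℓ ≥ 2 and m_ℓ ≥ 3:
n=4 → 1; n=5 → 3; n=6 → 6; n=7 → 10.
Orbitals: 1 + 3 + 6 + 10 = 20. Including both spin states (m_s = ±1/2) gives 2 × 20 = 40 states.

40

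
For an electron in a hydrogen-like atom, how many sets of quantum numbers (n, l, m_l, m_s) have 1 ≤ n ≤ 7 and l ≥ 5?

70

Go shell by shell, enumerating (l, m_l) with l ≥ 5:
n=6 → 11; n=7 → 24.
Orbitals: 11 + 24 = 35. Including both spin states (m_s = ±1/2) gives 2 × 35 = 70 states.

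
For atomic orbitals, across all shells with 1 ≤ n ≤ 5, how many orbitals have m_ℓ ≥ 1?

20

Treat each shell separately and count matching orbitals:
n=2 → 1; n=3 → 3; n=4 → 6; n=5 → 10.
Total orbitals: 1 + 3 + 6 + 10 = 20.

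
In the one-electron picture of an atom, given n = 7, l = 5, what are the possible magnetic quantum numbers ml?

-5, -4, -3, -2, -1, 0, 1, 2, 3, 4, 5

ml takes every integer from −l to +l. With l = 5 that gives the 11 values -5, -4, -3, -2, -1, 0, 1, 2, 3, 4, 5.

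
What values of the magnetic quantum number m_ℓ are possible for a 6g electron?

-4, -3, -2, -1, 0, 1, 2, 3, 4

The 6g subshell has ℓ = 4, and m_ℓ takes every integer from −ℓ to +ℓ. With ℓ = 4 that gives the 9 values -4, -3, -2, -1, 0, 1, 2, 3, 4.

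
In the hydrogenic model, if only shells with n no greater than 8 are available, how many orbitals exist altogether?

204

Total orbitals = 1² + 2² + 3² + 4² + 5² + 6² + 7² + 8² = 204.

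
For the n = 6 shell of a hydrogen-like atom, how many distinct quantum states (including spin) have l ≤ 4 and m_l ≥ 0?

30

Per l-value: l=0 → 1; l=1 → 2; l=2 → 3; l=3 → 4; l=4 → 5.
Orbitals: 1 + 2 + 3 + 4 + 5 = 15. Each orbital carries two spin states, so 15 × 2 = 30 states.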